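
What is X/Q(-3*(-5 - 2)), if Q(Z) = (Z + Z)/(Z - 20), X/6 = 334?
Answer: 334/7 ≈ 47.714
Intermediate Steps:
X = 2004 (X = 6*334 = 2004)
Q(Z) = 2*Z/(-20 + Z) (Q(Z) = (2*Z)/(-20 + Z) = 2*Z/(-20 + Z))
X/Q(-3*(-5 - 2)) = 2004/((2*(-3*(-5 - 2))/(-20 - 3*(-5 - 2)))) = 2004/((2*(-3*(-7))/(-20 - 3*(-7)))) = 2004/((2*21/(-20 + 21))) = 2004/((2*21/1)) = 2004/((2*21*1)) = 2004/42 = 2004*(1/42) = 334/7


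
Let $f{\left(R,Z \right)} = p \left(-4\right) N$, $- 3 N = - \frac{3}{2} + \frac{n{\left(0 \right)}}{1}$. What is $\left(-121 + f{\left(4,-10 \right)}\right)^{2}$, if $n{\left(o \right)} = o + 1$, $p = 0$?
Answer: $14641$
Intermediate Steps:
$n{\left(o \right)} = 1 + o$
$N = \frac{1}{6}$ ($N = - \frac{- \frac{3}{2} + \frac{1 + 0}{1}}{3} = - \frac{\left(-3\right) \frac{1}{2} + 1 \cdot 1}{3} = - \frac{- \frac{3}{2} + 1}{3} = \left(- \frac{1}{3}\right) \left(- \frac{1}{2}\right) = \frac{1}{6} \approx 0.16667$)
$f{\left(R,Z \right)} = 0$ ($f{\left(R,Z \right)} = 0 \left(-4\right) \frac{1}{6} = 0 \cdot \frac{1}{6} = 0$)
$\left(-121 + f{\left(4,-10 \right)}\right)^{2} = \left(-121 + 0\right)^{2} = \left(-121\right)^{2} = 14641$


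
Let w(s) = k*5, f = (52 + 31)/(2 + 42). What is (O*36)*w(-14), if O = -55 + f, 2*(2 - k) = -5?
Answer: -946485/22 ≈ -43022.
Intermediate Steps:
k = 9/2 (k = 2 - ½*(-5) = 2 + 5/2 = 9/2 ≈ 4.5000)
f = 83/44 ≈ 1.8864
O = -2337/44 (O = -55 + 83/44 = -2337/44 ≈ -53.114)
w(s) = 45/2 (w(s) = (9/2)*5 = 45/2)
(O*36)*w(-14) = -2337/44*36*(45/2) = -21033/11*45/2 = -946485/22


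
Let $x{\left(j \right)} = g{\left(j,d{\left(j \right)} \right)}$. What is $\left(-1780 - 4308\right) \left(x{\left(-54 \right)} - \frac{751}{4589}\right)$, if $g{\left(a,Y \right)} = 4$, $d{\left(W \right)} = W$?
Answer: $- \frac{107179240}{4589} \approx -23356.0$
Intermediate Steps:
$x{\left(j \right)} = 4$
$\left(-1780 - 4308\right) \left(x{\left(-54 \right)} - \frac{751}{4589}\right) = \left(-1780 - 4308\right) \left(4 - \frac{751}{4589}\right) = - 6088 \left(4 - \frac{751}{4589}\right) = \left(-6088\right) \frac{17605}{4589} = - \frac{107179240}{4589}$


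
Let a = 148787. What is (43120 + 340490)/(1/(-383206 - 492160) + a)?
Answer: 111933050420/43414360347 ≈ 2.5783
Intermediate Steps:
(43120 + 340490)/(1/(-383206 - 492160) + a) = (43120 + 340490)/(1/(-383206 - 492160) + 148787) = 383610/(1/(-875366) + 148787) = 383610/(-1/875366 + 148787) = 383610/(130243081041/875366) = 383610*(875366/130243081041) = 111933050420/43414360347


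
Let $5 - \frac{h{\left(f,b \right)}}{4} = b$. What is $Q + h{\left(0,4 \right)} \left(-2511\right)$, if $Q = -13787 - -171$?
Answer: $-23660$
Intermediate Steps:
$Q = -13616$ ($Q = -13787 + 171 = -13616$)
$h{\left(f,b \right)} = 20 - 4 b$
$Q + h{\left(0,4 \right)} \left(-2511\right) = -13616 + \left(20 - 16\right) \left(-2511\right) = -13616 + 4 \left(-2511\right) = -13616 - 10044 = -23660$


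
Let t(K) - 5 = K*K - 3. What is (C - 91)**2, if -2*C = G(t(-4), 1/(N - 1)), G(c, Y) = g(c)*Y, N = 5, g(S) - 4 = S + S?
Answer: 9216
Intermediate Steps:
t(K) = 2 + K**2 (t(K) = 5 + (K*K - 3) = 5 + (K**2 - 3) = 5 + (-3 + K**2) = 2 + K**2)
g(S) = 4 + 2*S (g(S) = 4 + (S + S) = 4 + 2*S)
G(c, Y) = Y*(4 + 2*c) (G(c, Y) = (4 + 2*c)*Y = Y*(4 + 2*c))
C = -5 (C = -(2 + (2 + (-4)**2))/(5 - 1) = -(2 + (2 + 16))/4 = -(2 + 18)/4 = -20/4 = -1/2*10 = -5)
(C - 91)**2 = (-5 - 91)**2 = (-96)**2 = 9216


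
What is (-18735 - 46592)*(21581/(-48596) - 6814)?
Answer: 21633344720075/48596 ≈ 4.4517e+8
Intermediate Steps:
(-18735 - 46592)*(21581/(-48596) - 6814) = -65327*(21581*(-1/48596) - 6814) = -65327*(-21581/48596 - 6814) = -65327*(-331154725/48596) = 21633344720075/48596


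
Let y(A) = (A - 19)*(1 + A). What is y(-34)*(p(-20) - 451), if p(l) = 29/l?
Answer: -15826701/20 ≈ -7.9134e+5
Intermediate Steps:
y(A) = (1 + A)*(-19 + A) (y(A) = (-19 + A)*(1 + A) = (1 + A)*(-19 + A))
y(-34)*(p(-20) - 451) = (-19 + (-34)² - 18*(-34))*(29/(-20) - 451) = (-19 + 1156 + 612)*(29*(-1/20) - 451) = 1749*(-29/20 - 451) = 1749*(-9049/20) = -15826701/20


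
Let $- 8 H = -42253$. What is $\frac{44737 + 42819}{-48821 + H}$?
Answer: $- \frac{700448}{348315} \approx -2.011$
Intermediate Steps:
$H = \frac{42253}{8}$ ($H = \left(- \frac{1}{8}\right) \left(-42253\right) = \frac{42253}{8} \approx 5281.6$)
$\frac{44737 + 42819}{-48821 + H} = \frac{44737 + 42819}{-48821 + \frac{42253}{8}} = \frac{87556}{- \frac{348315}{8}} = 87556 \left(- \frac{8}{348315}\right) = - \frac{700448}{348315}$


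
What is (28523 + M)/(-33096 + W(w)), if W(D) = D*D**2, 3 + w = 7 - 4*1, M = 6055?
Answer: -5763/5516 ≈ -1.0448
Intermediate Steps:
w = 0 (w = -3 + (7 - 4*1) = -3 + (7 - 4) = -3 + 3 = 0)
W(D) = D**3
(28523 + M)/(-33096 + W(w)) = (28523 + 6055)/(-33096 + 0**3) = 34578/(-33096 + 0) = 34578/(-33096) = 34578*(-1/33096) = -5763/5516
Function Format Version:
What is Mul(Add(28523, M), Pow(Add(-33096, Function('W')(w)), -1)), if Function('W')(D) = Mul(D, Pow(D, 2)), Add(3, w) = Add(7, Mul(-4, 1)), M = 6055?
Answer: Rational(-5763, 5516) ≈ -1.0448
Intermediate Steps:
w = 0 (w = Add(-3, Add(7, Mul(-4, 1))) = Add(-3, Add(7, -4)) = Add(-3, 3) = 0)
Function('W')(D) = Pow(D, 3)
Mul(Add(28523, M), Pow(Add(-33096, Function('W')(w)), -1)) = Mul(Add(28523, 6055), Pow(Add(-33096, Pow(0, 3)), -1)) = Mul(34578, Pow(Add(-33096, 0), -1)) = Mul(34578, Pow(-33096, -1)) = Mul(34578, Rational(-1, 33096)) = Rational(-5763, 5516)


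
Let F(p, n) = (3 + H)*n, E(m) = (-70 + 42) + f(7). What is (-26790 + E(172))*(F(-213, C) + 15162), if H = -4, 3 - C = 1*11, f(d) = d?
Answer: -406722870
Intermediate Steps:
C = -8 (C = 3 - 11 = -8)
E(m) = -21 (E(m) = (-70 + 42) + 7 = -28 + 7 = -21)
F(p, n) = -n (F(p, n) = (3 - 4)*n = -n)
(-26790 + E(172))*(F(-213, C) + 15162) = (-26790 - 21)*(-1*(-8) + 15162) = -26811*(8 + 15162) = -26811*15170 = -406722870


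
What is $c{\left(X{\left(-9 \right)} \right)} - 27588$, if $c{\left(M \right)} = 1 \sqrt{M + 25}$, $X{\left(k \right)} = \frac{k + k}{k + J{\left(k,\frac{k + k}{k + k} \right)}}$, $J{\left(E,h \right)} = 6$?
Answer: $-27588 + \sqrt{31} \approx -27582.0$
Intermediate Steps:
$X{\left(k \right)} = \frac{2 k}{6 + k}$ ($X{\left(k \right)} = \frac{k + k}{k + 6} = \frac{2 k}{6 + k}$)
$c{\left(M \right)} = \sqrt{25 + M}$ ($c{\left(M \right)} = 1 \sqrt{25 + M} = \sqrt{25 + M}$)
$c{\left(X{\left(-9 \right)} \right)} - 27588 = \sqrt{25 + 2 \left(-9\right) \frac{1}{6 - 9}} - 27588 = \sqrt{25 + 2 \left(-9\right) \frac{1}{-3}} - 27588 = \sqrt{25 + 2 \left(-9\right) \left(- \frac{1}{3}\right)} - 27588 = \sqrt{25 + 6} - 27588 = \sqrt{31} - 27588 = -27588 + \sqrt{31}$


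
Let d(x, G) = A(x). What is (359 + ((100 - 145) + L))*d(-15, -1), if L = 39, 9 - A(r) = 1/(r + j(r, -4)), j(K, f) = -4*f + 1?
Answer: 6001/2 ≈ 3000.5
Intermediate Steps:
j(K, f) = 1 - 4*f
A(r) = 9 - 1/(17 + r) (A(r) = 9 - 1/(r + (1 - 4*(-4))) = 9 - 1/(r + (1 + 16)) = 9 - 1/(r + 17) = 9 - 1/(17 + r))
d(x, G) = (152 + 9*x)/(17 + x)
(359 + ((100 - 145) + L))*d(-15, -1) = (359 + ((100 - 145) + 39))*((152 + 9*(-15))/(17 - 15)) = (359 + (-45 + 39))*((152 - 135)/2) = (359 - 6)*((½)*17) = 353*(17/2) = 6001/2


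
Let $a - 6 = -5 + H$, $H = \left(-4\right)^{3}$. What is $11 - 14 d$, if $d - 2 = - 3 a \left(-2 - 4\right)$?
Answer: $15859$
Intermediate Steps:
$H = -64$
$a = -63$ ($a = 6 - 69 = -63$)
$d = -1132$ ($d = 2 + \left(-3\right) \left(-63\right) \left(-2 - 4\right) = 2 + 189 \left(-6\right) = 2 - 1134 = -1132$)
$11 - 14 d = 11 - -15848 = 11 + 15848 = 15859$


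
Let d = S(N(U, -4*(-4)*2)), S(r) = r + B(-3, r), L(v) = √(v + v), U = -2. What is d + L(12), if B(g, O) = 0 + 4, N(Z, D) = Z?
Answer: 2 + 2*√6 ≈ 6.8990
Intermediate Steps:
L(v) = √2*√v (L(v) = √(2*v) = √2*√v)
B(g, O) = 4
S(r) = 4 + r (S(r) = r + 4 = 4 + r)
d = 2 (d = 4 - 2 = 2)
d + L(12) = 2 + √2*√12 = 2 + √2*(2*√3) = 2 + 2*√6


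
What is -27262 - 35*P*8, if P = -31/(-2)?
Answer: -31602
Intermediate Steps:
P = 31/2 (P = -31*(-½) = 31/2 ≈ 15.500)
-27262 - 35*P*8 = -27262 - 35*31/2*8 = -27262 - 1085/2*8 = -27262 - 4340 = -31602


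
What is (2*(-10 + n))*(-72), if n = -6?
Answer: 2304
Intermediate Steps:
(2*(-10 + n))*(-72) = (2*(-10 - 6))*(-72) = (2*(-16))*(-72) = -32*(-72) = 2304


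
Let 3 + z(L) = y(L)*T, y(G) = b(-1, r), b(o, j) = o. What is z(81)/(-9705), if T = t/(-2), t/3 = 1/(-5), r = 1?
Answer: 11/32350 ≈ 0.00034003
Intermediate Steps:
t = -⅗ (t = 3/(-5) = 3*(-⅕) = -⅗ ≈ -0.60000)
y(G) = -1
T = 3/10 (T = -⅗/(-2) = -⅗*(-½) = 3/10 ≈ 0.30000)
z(L) = -33/10 (z(L) = -3 - 1*3/10 = -3 - 3/10 = -33/10)
z(81)/(-9705) = -33/10/(-9705) = -33/10*(-1/9705) = 11/32350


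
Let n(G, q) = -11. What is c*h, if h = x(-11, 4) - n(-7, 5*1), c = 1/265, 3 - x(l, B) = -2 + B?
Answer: 12/265 ≈ 0.045283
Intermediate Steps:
x(l, B) = 5 - B (x(l, B) = 3 - (-2 + B) = 3 + (2 - B) = 5 - B)
c = 1/265 ≈ 0.0037736
h = 12 (h = (5 - 1*4) - 1*(-11) = (5 - 4) + 11 = 1 + 11 = 12)
c*h = (1/265)*12 = 12/265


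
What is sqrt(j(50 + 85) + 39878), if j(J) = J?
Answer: sqrt(40013) ≈ 200.03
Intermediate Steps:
sqrt(j(50 + 85) + 39878) = sqrt((50 + 85) + 39878) = sqrt(135 + 39878) = sqrt(40013)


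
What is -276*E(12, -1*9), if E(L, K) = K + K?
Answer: 4968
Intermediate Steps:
E(L, K) = 2*K
-276*E(12, -1*9) = -552*(-1*9) = -552*(-9) = -276*(-18) = 4968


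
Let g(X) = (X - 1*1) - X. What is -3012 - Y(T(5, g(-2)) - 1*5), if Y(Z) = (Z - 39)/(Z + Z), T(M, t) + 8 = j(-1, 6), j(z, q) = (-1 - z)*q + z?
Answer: -84389/28 ≈ -3013.9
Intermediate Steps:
j(z, q) = z + q*(-1 - z) (j(z, q) = q*(-1 - z) + z = z + q*(-1 - z))
g(X) = -1 (g(X) = (X - 1) - X = (-1 + X) - X = -1)
T(M, t) = -9 (T(M, t) = -8 + (-1 - 1*6 - 1*6*(-1)) = -8 + (-1 - 6 + 6) = -8 - 1 = -9)
Y(Z) = (-39 + Z)/(2*Z) (Y(Z) = (-39 + Z)/((2*Z)) = (-39 + Z)*(1/(2*Z)) = (-39 + Z)/(2*Z))
-3012 - Y(T(5, g(-2)) - 1*5) = -3012 - (-39 + (-9 - 1*5))/(2*(-9 - 1*5)) = -3012 - (-39 + (-9 - 5))/(2*(-9 - 5)) = -3012 - (-39 - 14)/(2*(-14)) = -3012 - (-1)*(-53)/(2*14) = -3012 - 1*53/28 = -3012 - 53/28 = -84389/28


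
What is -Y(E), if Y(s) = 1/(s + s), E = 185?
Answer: -1/370 ≈ -0.0027027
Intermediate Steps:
Y(s) = 1/(2*s)
-Y(E) = -1/(2*185) = -1*1/370 = -1/370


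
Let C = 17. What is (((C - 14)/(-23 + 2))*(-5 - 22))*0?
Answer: 0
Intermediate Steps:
(((C - 14)/(-23 + 2))*(-5 - 22))*0 = (((17 - 14)/(-23 + 2))*(-5 - 22))*0 = ((3/(-21))*(-27))*0 = ((3*(-1/21))*(-27))*0 = -⅐*(-27)*0 = (27/7)*0 = 0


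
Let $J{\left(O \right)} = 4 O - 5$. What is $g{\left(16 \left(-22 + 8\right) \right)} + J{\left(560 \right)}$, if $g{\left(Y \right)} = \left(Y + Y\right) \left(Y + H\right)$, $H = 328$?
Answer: $-44357$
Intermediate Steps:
$J{\left(O \right)} = -5 + 4 O$
$g{\left(Y \right)} = 2 Y \left(328 + Y\right)$ ($g{\left(Y \right)} = \left(Y + Y\right) \left(Y + 328\right) = 2 Y \left(328 + Y\right)$)
$g{\left(16 \left(-22 + 8\right) \right)} + J{\left(560 \right)} = 2 \cdot 16 \left(-22 + 8\right) \left(328 + 16 \left(-22 + 8\right)\right) + \left(-5 + 4 \cdot 560\right) = 2 \cdot 16 \left(-14\right) \left(328 + 16 \left(-14\right)\right) + \left(-5 + 2240\right) = 2 \left(-224\right) \left(328 - 224\right) + 2235 = 2 \left(-224\right) 104 + 2235 = -46592 + 2235 = -44357$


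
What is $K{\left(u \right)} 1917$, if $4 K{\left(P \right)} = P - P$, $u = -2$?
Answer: $0$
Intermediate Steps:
$K{\left(P \right)} = 0$ ($K{\left(P \right)} = \frac{P - P}{4} = \frac{1}{4} \cdot 0 = 0$)
$K{\left(u \right)} 1917 = 0 \cdot 1917 = 0$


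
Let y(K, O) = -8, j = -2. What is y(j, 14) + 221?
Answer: 213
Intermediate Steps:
y(j, 14) + 221 = -8 + 221 = 213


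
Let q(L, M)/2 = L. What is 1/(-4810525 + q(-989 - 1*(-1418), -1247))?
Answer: -1/4809667 ≈ -2.0791e-7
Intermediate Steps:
q(L, M) = 2*L
1/(-4810525 + q(-989 - 1*(-1418), -1247)) = 1/(-4810525 + 2*(-989 - 1*(-1418))) = 1/(-4810525 + 2*(-989 + 1418)) = 1/(-4810525 + 2*429) = 1/(-4810525 + 858) = 1/(-4809667) = -1/4809667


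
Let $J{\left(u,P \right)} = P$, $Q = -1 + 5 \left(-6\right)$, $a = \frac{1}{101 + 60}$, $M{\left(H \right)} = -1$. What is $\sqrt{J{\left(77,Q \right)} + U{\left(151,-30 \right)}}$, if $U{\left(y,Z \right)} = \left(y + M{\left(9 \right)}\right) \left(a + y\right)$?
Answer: $\frac{\sqrt{586331249}}{161} \approx 150.4$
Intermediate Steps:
$a = \frac{1}{161} \approx 0.0062112$
$U{\left(y,Z \right)} = \left(-1 + y\right) \left(\frac{1}{161} + y\right)$ ($U{\left(y,Z \right)} = \left(y - 1\right) \left(\frac{1}{161} + y\right) = \left(-1 + y\right) \left(\frac{1}{161} + y\right)$)
$Q = -31$ ($Q = -1 - 30 = -31$)
$\sqrt{J{\left(77,Q \right)} + U{\left(151,-30 \right)}} = \sqrt{-31 - \left(\frac{24161}{161} - 22801\right)} = \sqrt{-31 - - \frac{3646800}{161}} = \sqrt{-31 + \frac{3646800}{161}} = \sqrt{\frac{3641809}{161}} = \frac{\sqrt{586331249}}{161}$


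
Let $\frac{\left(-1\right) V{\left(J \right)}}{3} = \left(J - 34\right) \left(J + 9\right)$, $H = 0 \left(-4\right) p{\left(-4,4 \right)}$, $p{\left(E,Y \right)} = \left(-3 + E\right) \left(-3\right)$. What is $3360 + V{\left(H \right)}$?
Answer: $4278$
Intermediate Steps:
$p{\left(E,Y \right)} = 9 - 3 E$
$H = 0$ ($H = 0 \left(-4\right) \left(9 - -12\right) = 0 \left(9 + 12\right) = 0 \cdot 21 = 0$)
$V{\left(J \right)} = - 3 \left(-34 + J\right) \left(9 + J\right)$ ($V{\left(J \right)} = - 3 \left(J - 34\right) \left(J + 9\right) = - 3 \left(-34 + J\right) \left(9 + J\right)$)
$3360 + V{\left(H \right)} = 3360 + \left(918 - 3 \cdot 0^{2} + 75 \cdot 0\right) = 3360 + \left(918 - 0 + 0\right) = 3360 + \left(918 + 0 + 0\right) = 3360 + 918 = 4278$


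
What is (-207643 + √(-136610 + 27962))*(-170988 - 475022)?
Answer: 134139454430 - 3876060*I*√3018 ≈ 1.3414e+11 - 2.1294e+8*I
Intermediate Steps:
(-207643 + √(-136610 + 27962))*(-170988 - 475022) = (-207643 + √(-108648))*(-646010) = (-207643 + 6*I*√3018)*(-646010) = 134139454430 - 3876060*I*√3018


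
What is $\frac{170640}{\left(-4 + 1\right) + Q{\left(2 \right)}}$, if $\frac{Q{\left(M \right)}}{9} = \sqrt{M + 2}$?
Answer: $11376$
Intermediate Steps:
$Q{\left(M \right)} = 9 \sqrt{2 + M}$ ($Q{\left(M \right)} = 9 \sqrt{M + 2} = 9 \sqrt{2 + M}$)
$\frac{170640}{\left(-4 + 1\right) + Q{\left(2 \right)}} = \frac{170640}{\left(-4 + 1\right) + 9 \sqrt{2 + 2}} = \frac{170640}{-3 + 9 \sqrt{4}} = \frac{170640}{-3 + 9 \cdot 2} = \frac{170640}{-3 + 18} = \frac{170640}{15} = 170640 \cdot \frac{1}{15} = 11376$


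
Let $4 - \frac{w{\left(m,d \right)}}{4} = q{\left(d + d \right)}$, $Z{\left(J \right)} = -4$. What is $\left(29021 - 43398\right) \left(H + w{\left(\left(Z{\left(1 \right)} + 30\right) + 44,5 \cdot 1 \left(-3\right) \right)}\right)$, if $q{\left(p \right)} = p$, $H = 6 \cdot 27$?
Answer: $-4284346$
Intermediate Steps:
$H = 162$
$w{\left(m,d \right)} = 16 - 8 d$ ($w{\left(m,d \right)} = 16 - 4 \left(d + d\right) = 16 - 4 \cdot 2 d = 16 - 8 d$)
$\left(29021 - 43398\right) \left(H + w{\left(\left(Z{\left(1 \right)} + 30\right) + 44,5 \cdot 1 \left(-3\right) \right)}\right) = \left(29021 - 43398\right) \left(162 - \left(-16 + 8 \cdot 5 \cdot 1 \left(-3\right)\right)\right) = - 14377 \left(162 - \left(-16 + 8 \cdot 5 \left(-3\right)\right)\right) = - 14377 \left(162 + \left(16 - -120\right)\right) = - 14377 \left(162 + \left(16 + 120\right)\right) = - 14377 \left(162 + 136\right) = \left(-14377\right) 298 = -4284346$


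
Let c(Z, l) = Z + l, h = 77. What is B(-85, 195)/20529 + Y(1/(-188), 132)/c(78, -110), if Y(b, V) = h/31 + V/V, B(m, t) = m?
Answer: -575363/5091192 ≈ -0.11301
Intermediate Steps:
Y(b, V) = 108/31 (Y(b, V) = 77/31 + V/V = 77*(1/31) + 1 = 77/31 + 1 = 108/31)
B(-85, 195)/20529 + Y(1/(-188), 132)/c(78, -110) = -85/20529 + 108/(31*(78 - 110)) = -85*1/20529 + (108/31)/(-32) = -85/20529 + (108/31)*(-1/32) = -85/20529 - 27/248 = -575363/5091192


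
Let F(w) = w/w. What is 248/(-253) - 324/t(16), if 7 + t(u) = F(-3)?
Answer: 13414/253 ≈ 53.020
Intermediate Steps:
F(w) = 1
t(u) = -6 (t(u) = -7 + 1 = -6)
248/(-253) - 324/t(16) = 248/(-253) - 324/(-6) = 248*(-1/253) - 324*(-⅙) = -248/253 + 54 = 13414/253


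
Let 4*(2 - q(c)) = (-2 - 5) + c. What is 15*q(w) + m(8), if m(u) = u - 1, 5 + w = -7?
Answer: 433/4 ≈ 108.25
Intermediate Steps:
w = -12 (w = -5 - 7 = -12)
q(c) = 15/4 - c/4 (q(c) = 2 - ((-2 - 5) + c)/4 = 2 - (-7 + c)/4 = 2 + (7/4 - c/4) = 15/4 - c/4)
m(u) = -1 + u
15*q(w) + m(8) = 15*(15/4 - ¼*(-12)) + (-1 + 8) = 15*(15/4 + 3) + 7 = 15*(27/4) + 7 = 405/4 + 7 = 433/4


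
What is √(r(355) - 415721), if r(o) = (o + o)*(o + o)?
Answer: √88379 ≈ 297.29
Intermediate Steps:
r(o) = 4*o² (r(o) = (2*o)*(2*o) = 4*o²)
√(r(355) - 415721) = √(4*355² - 415721) = √(4*126025 - 415721) = √(504100 - 415721) = √88379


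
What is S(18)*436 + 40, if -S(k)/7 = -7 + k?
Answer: -33532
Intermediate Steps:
S(k) = 49 - 7*k (S(k) = -7*(-7 + k) = 49 - 7*k)
S(18)*436 + 40 = (49 - 7*18)*436 + 40 = (49 - 126)*436 + 40 = -77*436 + 40 = -33572 + 40 = -33532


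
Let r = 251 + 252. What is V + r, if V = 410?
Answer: 913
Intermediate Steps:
r = 503
V + r = 410 + 503 = 913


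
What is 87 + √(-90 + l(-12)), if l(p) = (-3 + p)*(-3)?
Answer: 87 + 3*I*√5 ≈ 87.0 + 6.7082*I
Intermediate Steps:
l(p) = 9 - 3*p
87 + √(-90 + l(-12)) = 87 + √(-90 + (9 - 3*(-12))) = 87 + √(-90 + (9 + 36)) = 87 + √(-90 + 45) = 87 + √(-45) = 87 + 3*I*√5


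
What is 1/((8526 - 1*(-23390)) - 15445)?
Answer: 1/16471 ≈ 6.0713e-5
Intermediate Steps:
1/((8526 - 1*(-23390)) - 15445) = 1/((8526 + 23390) - 15445) = 1/(31916 - 15445) = 1/16471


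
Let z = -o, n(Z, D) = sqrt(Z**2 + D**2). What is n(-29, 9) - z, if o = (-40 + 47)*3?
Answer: 21 + sqrt(922) ≈ 51.364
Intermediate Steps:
o = 21 (o = 7*3 = 21)
n(Z, D) = sqrt(D**2 + Z**2)
z = -21 (z = -1*21 = -21)
n(-29, 9) - z = sqrt(9**2 + (-29)**2) - 1*(-21) = sqrt(81 + 841) + 21 = sqrt(922) + 21 = 21 + sqrt(922)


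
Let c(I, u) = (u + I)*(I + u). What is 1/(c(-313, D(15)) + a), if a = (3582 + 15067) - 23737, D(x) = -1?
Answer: 1/93508 ≈ 1.0694e-5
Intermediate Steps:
a = -5088 (a = 18649 - 23737 = -5088)
c(I, u) = (I + u)² (c(I, u) = (I + u)*(I + u) = (I + u)²)
1/(c(-313, D(15)) + a) = 1/((-313 - 1)² - 5088) = 1/((-314)² - 5088) = 1/(98596 - 5088) = 1/93508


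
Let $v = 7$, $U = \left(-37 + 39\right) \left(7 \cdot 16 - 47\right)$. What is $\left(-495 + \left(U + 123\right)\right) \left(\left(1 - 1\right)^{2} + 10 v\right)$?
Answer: $-16940$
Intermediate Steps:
$U = 130$ ($U = 2 \left(112 - 47\right) = 2 \cdot 65 = 130$)
$\left(-495 + \left(U + 123\right)\right) \left(\left(1 - 1\right)^{2} + 10 v\right) = \left(-495 + \left(130 + 123\right)\right) \left(\left(1 - 1\right)^{2} + 10 \cdot 7\right) = \left(-495 + 253\right) \left(0^{2} + 70\right) = - 242 \left(0 + 70\right) = \left(-242\right) 70 = -16940$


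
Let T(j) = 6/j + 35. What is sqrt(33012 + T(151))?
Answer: 19*sqrt(2087273)/151 ≈ 181.79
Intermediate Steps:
T(j) = 35 + 6/j
sqrt(33012 + T(151)) = sqrt(33012 + (35 + 6/151)) = sqrt(33012 + 5291/151) = sqrt(4990103/151) = 19*sqrt(2087273)/151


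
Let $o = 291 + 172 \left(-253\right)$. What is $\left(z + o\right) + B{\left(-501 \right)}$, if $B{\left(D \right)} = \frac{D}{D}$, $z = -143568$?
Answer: $-186792$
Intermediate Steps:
$B{\left(D \right)} = 1$
$o = -43225$ ($o = 291 - 43516 = -43225$)
$\left(z + o\right) + B{\left(-501 \right)} = \left(-143568 - 43225\right) + 1 = -186793 + 1 = -186792$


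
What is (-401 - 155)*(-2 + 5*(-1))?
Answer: 3892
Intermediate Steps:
(-401 - 155)*(-2 + 5*(-1)) = -556*(-2 - 5) = -556*(-7) = 3892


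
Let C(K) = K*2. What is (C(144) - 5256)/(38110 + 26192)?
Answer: -828/10717 ≈ -0.077260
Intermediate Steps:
C(K) = 2*K
(C(144) - 5256)/(38110 + 26192) = (2*144 - 5256)/(38110 + 26192) = (288 - 5256)/64302 = -4968*1/64302 = -828/10717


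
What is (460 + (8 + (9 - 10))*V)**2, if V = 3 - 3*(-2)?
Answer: 273529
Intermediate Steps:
V = 9 (V = 3 + 6 = 9)
(460 + (8 + (9 - 10))*V)**2 = (460 + (8 + (9 - 10))*9)**2 = (460 + (8 - 1)*9)**2 = (460 + 7*9)**2 = (460 + 63)**2 = 523**2 = 273529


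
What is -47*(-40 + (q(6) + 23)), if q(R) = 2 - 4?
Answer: 893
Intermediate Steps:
q(R) = -2
-47*(-40 + (q(6) + 23)) = -47*(-40 + (-2 + 23)) = -47*(-40 + 21) = -47*(-19) = 893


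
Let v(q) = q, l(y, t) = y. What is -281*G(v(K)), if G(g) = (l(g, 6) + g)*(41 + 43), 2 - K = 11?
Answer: 424872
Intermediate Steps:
K = -9 (K = 2 - 1*11 = 2 - 11 = -9)
G(g) = 168*g (G(g) = (g + g)*(41 + 43) = (2*g)*84 = 168*g)
-281*G(v(K)) = -47208*(-9) = -281*(-1512) = 424872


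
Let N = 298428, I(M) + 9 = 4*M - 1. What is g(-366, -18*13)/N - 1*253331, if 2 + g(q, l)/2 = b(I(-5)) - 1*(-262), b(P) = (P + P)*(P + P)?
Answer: -18900263987/74607 ≈ -2.5333e+5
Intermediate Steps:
I(M) = -10 + 4*M (I(M) = -9 + (4*M - 1) = -9 + (-1 + 4*M) = -10 + 4*M)
b(P) = 4*P² (b(P) = (2*P)*(2*P) = 4*P²)
g(q, l) = 7720 (g(q, l) = -4 + 2*(4*(-10 + 4*(-5))² - 1*(-262)) = -4 + 2*(4*(-10 - 20)² + 262) = -4 + 2*(4*(-30)² + 262) = -4 + 2*(4*900 + 262) = -4 + 2*(3600 + 262) = -4 + 2*3862 = -4 + 7724 = 7720)
g(-366, -18*13)/N - 1*253331 = 7720/298428 - 1*253331 = 7720*(1/298428) - 253331 = 1930/74607 - 253331 = -18900263987/74607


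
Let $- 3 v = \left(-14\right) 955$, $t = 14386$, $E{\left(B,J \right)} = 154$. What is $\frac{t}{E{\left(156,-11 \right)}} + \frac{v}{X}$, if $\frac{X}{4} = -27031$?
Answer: $\frac{1166089153}{12488322} \approx 93.374$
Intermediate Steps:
$X = -108124$ ($X = 4 \left(-27031\right) = -108124$)
$v = \frac{13370}{3}$ ($v = - \frac{\left(-14\right) 955}{3} = \left(- \frac{1}{3}\right) \left(-13370\right) = \frac{13370}{3} \approx 4456.7$)
$\frac{t}{E{\left(156,-11 \right)}} + \frac{v}{X} = \frac{14386}{154} + \frac{13370}{3 \left(-108124\right)} = 14386 \cdot \frac{1}{154} + \frac{13370}{3} \left(- \frac{1}{108124}\right) = \frac{7193}{77} - \frac{6685}{162186} = \frac{1166089153}{12488322}$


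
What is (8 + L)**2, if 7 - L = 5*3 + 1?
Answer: 1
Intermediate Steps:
L = -9 (L = 7 - (5*3 + 1) = 7 - (15 + 1) = 7 - 1*16 = 7 - 16 = -9)
(8 + L)**2 = (8 - 9)**2 = (-1)**2 = 1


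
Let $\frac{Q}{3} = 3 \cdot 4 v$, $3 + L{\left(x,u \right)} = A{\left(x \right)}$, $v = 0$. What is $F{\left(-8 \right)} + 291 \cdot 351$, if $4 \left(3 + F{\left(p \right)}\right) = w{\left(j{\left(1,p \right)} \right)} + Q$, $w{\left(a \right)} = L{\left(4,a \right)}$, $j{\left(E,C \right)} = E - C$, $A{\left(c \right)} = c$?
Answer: $\frac{408553}{4} \approx 1.0214 \cdot 10^{5}$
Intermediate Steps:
$L{\left(x,u \right)} = -3 + x$
$w{\left(a \right)} = 1$ ($w{\left(a \right)} = -3 + 4 = 1$)
$Q = 0$ ($Q = 3 \cdot 3 \cdot 4 \cdot 0 = 3 \cdot 12 \cdot 0 = 3 \cdot 0 = 0$)
$F{\left(p \right)} = - \frac{11}{4}$ ($F{\left(p \right)} = -3 + \frac{1 + 0}{4} = -3 + \frac{1}{4} \cdot 1 = -3 + \frac{1}{4} = - \frac{11}{4}$)
$F{\left(-8 \right)} + 291 \cdot 351 = - \frac{11}{4} + 291 \cdot 351 = - \frac{11}{4} + 102141 = \frac{408553}{4}$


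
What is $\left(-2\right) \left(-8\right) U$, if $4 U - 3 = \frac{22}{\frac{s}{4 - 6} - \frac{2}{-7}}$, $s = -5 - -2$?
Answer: $\frac{1532}{25} \approx 61.28$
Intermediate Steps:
$s = -3$ ($s = -5 + 2 = -3$)
$U = \frac{383}{100}$ ($U = \frac{3}{4} + \frac{22 \frac{1}{- \frac{3}{4 - 6} - \frac{2}{-7}}}{4} = \frac{3}{4} + \frac{22 \frac{1}{- \frac{3}{4 - 6} - - \frac{2}{7}}}{4} = \frac{3}{4} + \frac{22 \frac{1}{- \frac{3}{-2} + \frac{2}{7}}}{4} = \frac{3}{4} + \frac{22 \frac{1}{\left(-3\right) \left(- \frac{1}{2}\right) + \frac{2}{7}}}{4} = \frac{3}{4} + \frac{22 \frac{1}{\frac{3}{2} + \frac{2}{7}}}{4} = \frac{3}{4} + \frac{22 \frac{1}{\frac{25}{14}}}{4} = \frac{3}{4} + \frac{22 \cdot \frac{14}{25}}{4} = \frac{3}{4} + \frac{1}{4} \cdot \frac{308}{25} = \frac{3}{4} + \frac{77}{25} = \frac{383}{100} \approx 3.83$)
$\left(-2\right) \left(-8\right) U = \left(-2\right) \left(-8\right) \frac{383}{100} = 16 \cdot \frac{383}{100} = \frac{1532}{25}$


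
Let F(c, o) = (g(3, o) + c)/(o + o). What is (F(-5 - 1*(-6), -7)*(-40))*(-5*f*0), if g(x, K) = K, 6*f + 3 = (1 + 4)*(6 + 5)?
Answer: 0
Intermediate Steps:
f = 26/3 (f = -1/2 + ((1 + 4)*(6 + 5))/6 = -1/2 + (5*11)/6 = -1/2 + (1/6)*55 = -1/2 + 55/6 = 26/3 ≈ 8.6667)
F(c, o) = (c + o)/(2*o) (F(c, o) = (o + c)/(o + o) = (c + o)/((2*o)) = (c + o)*(1/(2*o)) = (c + o)/(2*o))
(F(-5 - 1*(-6), -7)*(-40))*(-5*f*0) = (((1/2)*((-5 - 1*(-6)) - 7)/(-7))*(-40))*(-5*26/3*0) = (((1/2)*(-1/7)*((-5 + 6) - 7))*(-40))*(-130/3*0) = (((1/2)*(-1/7)*(1 - 7))*(-40))*0 = (((1/2)*(-1/7)*(-6))*(-40))*0 = ((3/7)*(-40))*0 = -120/7*0 = 0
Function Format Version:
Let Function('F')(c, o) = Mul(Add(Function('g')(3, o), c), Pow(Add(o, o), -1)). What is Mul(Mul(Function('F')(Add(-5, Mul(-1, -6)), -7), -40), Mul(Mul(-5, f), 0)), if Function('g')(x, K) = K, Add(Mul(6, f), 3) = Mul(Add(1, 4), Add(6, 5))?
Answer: 0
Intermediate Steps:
f = Rational(26, 3) (f = Add(Rational(-1, 2), Mul(Rational(1, 6), Mul(Add(1, 4), Add(6, 5)))) = Add(Rational(-1, 2), Mul(Rational(1, 6), Mul(5, 11))) = Add(Rational(-1, 2), Mul(Rational(1, 6), 55)) = Add(Rational(-1, 2), Rational(55, 6)) = Rational(26, 3) ≈ 8.6667)
Function('F')(c, o) = Mul(Rational(1, 2), Pow(o, -1), Add(c, o)) (Function('F')(c, o) = Mul(Add(o, c), Pow(Add(o, o), -1)) = Mul(Add(c, o), Pow(Mul(2, o), -1)) = Mul(Add(c, o), Mul(Rational(1, 2), Pow(o, -1))) = Mul(Rational(1, 2), Pow(o, -1), Add(c, o)))
Mul(Mul(Function('F')(Add(-5, Mul(-1, -6)), -7), -40), Mul(Mul(-5, f), 0)) = Mul(Mul(Mul(Rational(1, 2), Pow(-7, -1), Add(Add(-5, Mul(-1, -6)), -7)), -40), Mul(Mul(-5, Rational(26, 3)), 0)) = Mul(Mul(Mul(Rational(1, 2), Rational(-1, 7), Add(Add(-5, 6), -7)), -40), Mul(Rational(-130, 3), 0)) = Mul(Mul(Mul(Rational(1, 2), Rational(-1, 7), Add(1, -7)), -40), 0) = Mul(Mul(Mul(Rational(1, 2), Rational(-1, 7), -6), -40), 0) = Mul(Mul(Rational(3, 7), -40), 0) = Mul(Rational(-120, 7), 0) = 0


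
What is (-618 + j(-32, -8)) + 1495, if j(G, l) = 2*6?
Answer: 889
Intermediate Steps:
j(G, l) = 12
(-618 + j(-32, -8)) + 1495 = (-618 + 12) + 1495 = -606 + 1495 = 889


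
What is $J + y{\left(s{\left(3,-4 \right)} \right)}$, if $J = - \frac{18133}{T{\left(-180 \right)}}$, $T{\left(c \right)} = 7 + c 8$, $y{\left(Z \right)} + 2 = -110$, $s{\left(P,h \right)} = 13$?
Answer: $- \frac{142363}{1433} \approx -99.346$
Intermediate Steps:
$y{\left(Z \right)} = -112$ ($y{\left(Z \right)} = -2 - 110 = -112$)
$T{\left(c \right)} = 7 + 8 c$
$J = \frac{18133}{1433}$ ($J = - \frac{18133}{7 + 8 \left(-180\right)} = - \frac{18133}{7 - 1440} = - \frac{18133}{-1433} = \left(-18133\right) \left(- \frac{1}{1433}\right) = \frac{18133}{1433} \approx 12.654$)
$J + y{\left(s{\left(3,-4 \right)} \right)} = \frac{18133}{1433} - 112 = - \frac{142363}{1433}$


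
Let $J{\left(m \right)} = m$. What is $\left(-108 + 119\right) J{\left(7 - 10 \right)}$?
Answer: $-33$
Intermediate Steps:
$\left(-108 + 119\right) J{\left(7 - 10 \right)} = \left(-108 + 119\right) \left(7 - 10\right) = 11 \left(7 - 10\right) = 11 \left(-3\right) = -33$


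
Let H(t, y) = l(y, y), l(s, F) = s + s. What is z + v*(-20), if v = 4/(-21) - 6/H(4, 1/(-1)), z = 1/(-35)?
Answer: -5903/105 ≈ -56.219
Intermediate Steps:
l(s, F) = 2*s
z = -1/35 ≈ -0.028571
H(t, y) = 2*y
v = 59/21 (v = 4/(-21) - 6/(2*(1/(-1))) = 4*(-1/21) - 6/(2*(1*(-1))) = -4/21 - 6/(2*(-1)) = -4/21 - 6/(-2) = -4/21 - 6*(-½) = -4/21 + 3 = 59/21 ≈ 2.8095)
z + v*(-20) = -1/35 + (59/21)*(-20) = -1/35 - 1180/21 = -5903/105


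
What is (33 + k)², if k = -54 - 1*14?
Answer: 1225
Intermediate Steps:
k = -68 (k = -54 - 14 = -68)
(33 + k)² = (33 - 68)² = (-35)² = 1225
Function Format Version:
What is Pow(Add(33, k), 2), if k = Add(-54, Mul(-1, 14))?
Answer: 1225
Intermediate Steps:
k = -68 (k = Add(-54, -14) = -68)
Pow(Add(33, k), 2) = Pow(Add(33, -68), 2) = Pow(-35, 2) = 1225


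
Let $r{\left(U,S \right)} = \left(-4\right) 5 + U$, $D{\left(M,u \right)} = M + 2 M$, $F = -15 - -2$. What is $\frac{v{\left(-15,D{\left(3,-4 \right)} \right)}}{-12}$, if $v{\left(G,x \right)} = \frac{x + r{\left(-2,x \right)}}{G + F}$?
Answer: $- \frac{13}{336} \approx -0.03869$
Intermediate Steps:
$F = -13$ ($F = -15 + 2 = -13$)
$D{\left(M,u \right)} = 3 M$
$r{\left(U,S \right)} = -20 + U$
$v{\left(G,x \right)} = \frac{-22 + x}{-13 + G}$ ($v{\left(G,x \right)} = \frac{x - 22}{G - 13} = \frac{x - 22}{-13 + G} = \frac{-22 + x}{-13 + G}$)
$\frac{v{\left(-15,D{\left(3,-4 \right)} \right)}}{-12} = \frac{\frac{1}{-13 - 15} \left(-22 + 3 \cdot 3\right)}{-12} = - \frac{\frac{1}{-28} \left(-22 + 9\right)}{12} = - \frac{\left(- \frac{1}{28}\right) \left(-13\right)}{12} = \left(- \frac{1}{12}\right) \frac{13}{28} = - \frac{13}{336}$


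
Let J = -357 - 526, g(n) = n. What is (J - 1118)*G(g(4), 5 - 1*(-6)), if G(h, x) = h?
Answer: -8004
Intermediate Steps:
J = -883
(J - 1118)*G(g(4), 5 - 1*(-6)) = (-883 - 1118)*4 = -2001*4 = -8004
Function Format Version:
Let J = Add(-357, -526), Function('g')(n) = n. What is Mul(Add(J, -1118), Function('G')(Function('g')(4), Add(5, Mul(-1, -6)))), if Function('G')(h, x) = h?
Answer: -8004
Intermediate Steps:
J = -883
Mul(Add(J, -1118), Function('G')(Function('g')(4), Add(5, Mul(-1, -6)))) = Mul(Add(-883, -1118), 4) = Mul(-2001, 4) = -8004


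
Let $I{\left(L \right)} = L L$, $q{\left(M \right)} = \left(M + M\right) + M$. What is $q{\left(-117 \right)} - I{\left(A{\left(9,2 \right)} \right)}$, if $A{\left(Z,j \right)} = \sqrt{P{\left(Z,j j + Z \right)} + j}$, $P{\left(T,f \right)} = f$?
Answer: $-366$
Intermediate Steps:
$q{\left(M \right)} = 3 M$ ($q{\left(M \right)} = 2 M + M = 3 M$)
$A{\left(Z,j \right)} = \sqrt{Z + j + j^{2}}$ ($A{\left(Z,j \right)} = \sqrt{\left(j j + Z\right) + j} = \sqrt{\left(j^{2} + Z\right) + j} = \sqrt{\left(Z + j^{2}\right) + j} = \sqrt{Z + j + j^{2}}$)
$I{\left(L \right)} = L^{2}$
$q{\left(-117 \right)} - I{\left(A{\left(9,2 \right)} \right)} = 3 \left(-117\right) - \left(\sqrt{9 + 2 + 2^{2}}\right)^{2} = -351 - \left(\sqrt{9 + 2 + 4}\right)^{2} = -351 - \left(\sqrt{15}\right)^{2} = -351 - 15 = -366$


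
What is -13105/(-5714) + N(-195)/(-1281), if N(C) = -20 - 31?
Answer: 5692973/2439878 ≈ 2.3333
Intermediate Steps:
N(C) = -51
-13105/(-5714) + N(-195)/(-1281) = -13105/(-5714) - 51/(-1281) = -13105*(-1/5714) - 51*(-1/1281) = 13105/5714 + 17/427 = 5692973/2439878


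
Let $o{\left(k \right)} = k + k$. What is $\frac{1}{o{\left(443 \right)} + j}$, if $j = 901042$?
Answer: $\frac{1}{901928} \approx 1.1087 \cdot 10^{-6}$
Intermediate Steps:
$o{\left(k \right)} = 2 k$
$\frac{1}{o{\left(443 \right)} + j} = \frac{1}{2 \cdot 443 + 901042} = \frac{1}{886 + 901042} = \frac{1}{901928}$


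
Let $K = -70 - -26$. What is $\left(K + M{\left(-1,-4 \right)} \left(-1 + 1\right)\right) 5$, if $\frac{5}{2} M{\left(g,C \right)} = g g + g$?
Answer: $-220$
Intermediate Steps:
$M{\left(g,C \right)} = \frac{2 g}{5} + \frac{2 g^{2}}{5}$ ($M{\left(g,C \right)} = \frac{2 \left(g g + g\right)}{5} = \frac{2 \left(g^{2} + g\right)}{5} = \frac{2 \left(g + g^{2}\right)}{5} = \frac{2 g}{5} + \frac{2 g^{2}}{5}$)
$K = -44$ ($K = -70 + 26 = -44$)
$\left(K + M{\left(-1,-4 \right)} \left(-1 + 1\right)\right) 5 = \left(-44 + \frac{2}{5} \left(-1\right) \left(1 - 1\right) \left(-1 + 1\right)\right) 5 = \left(-44 + \frac{2}{5} \left(-1\right) 0 \cdot 0\right) 5 = \left(-44 + 0 \cdot 0\right) 5 = \left(-44 + 0\right) 5 = \left(-44\right) 5 = -220$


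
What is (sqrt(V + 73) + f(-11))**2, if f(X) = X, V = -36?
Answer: (11 - sqrt(37))**2 ≈ 24.179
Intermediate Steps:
(sqrt(V + 73) + f(-11))**2 = (sqrt(-36 + 73) - 11)**2 = (sqrt(37) - 11)**2 = (-11 + sqrt(37))**2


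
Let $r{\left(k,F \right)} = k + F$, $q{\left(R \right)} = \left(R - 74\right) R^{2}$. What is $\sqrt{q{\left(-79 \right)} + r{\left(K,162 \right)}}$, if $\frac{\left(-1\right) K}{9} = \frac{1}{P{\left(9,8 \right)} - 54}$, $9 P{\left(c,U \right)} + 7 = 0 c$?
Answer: $\frac{3 i \sqrt{25782390434}}{493} \approx 977.09 i$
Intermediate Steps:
$P{\left(c,U \right)} = - \frac{7}{9}$ ($P{\left(c,U \right)} = - \frac{7}{9} + \frac{0 c}{9} = - \frac{7}{9} + \frac{1}{9} \cdot 0 = - \frac{7}{9} + 0 = - \frac{7}{9}$)
$K = \frac{81}{493}$ ($K = - \frac{9}{- \frac{7}{9} - 54} = - \frac{9}{- \frac{493}{9}} = \left(-9\right) \left(- \frac{9}{493}\right) = \frac{81}{493} \approx 0.1643$)
$q{\left(R \right)} = R^{2} \left(-74 + R\right)$ ($q{\left(R \right)} = \left(R - 74\right) R^{2} = \left(-74 + R\right) R^{2} = R^{2} \left(-74 + R\right)$)
$r{\left(k,F \right)} = F + k$
$\sqrt{q{\left(-79 \right)} + r{\left(K,162 \right)}} = \sqrt{\left(-79\right)^{2} \left(-74 - 79\right) + \left(162 + \frac{81}{493}\right)} = \sqrt{6241 \left(-153\right) + \frac{79947}{493}} = \sqrt{-954873 + \frac{79947}{493}} = \sqrt{- \frac{470672442}{493}} = \frac{3 i \sqrt{25782390434}}{493}$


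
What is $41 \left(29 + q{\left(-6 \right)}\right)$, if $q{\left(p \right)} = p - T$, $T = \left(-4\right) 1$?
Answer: $1107$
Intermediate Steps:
$T = -4$
$q{\left(p \right)} = 4 + p$ ($q{\left(p \right)} = p - -4 = p + 4 = 4 + p$)
$41 \left(29 + q{\left(-6 \right)}\right) = 41 \left(29 + \left(4 - 6\right)\right) = 41 \left(29 - 2\right) = 41 \cdot 27 = 1107$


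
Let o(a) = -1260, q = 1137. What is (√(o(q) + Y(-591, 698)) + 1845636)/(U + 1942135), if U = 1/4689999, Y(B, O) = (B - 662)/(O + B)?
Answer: 4328015497182/4554305603933 + 32829993*I*√297139/974621399241662 ≈ 0.95031 + 1.8362e-5*I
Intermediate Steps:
Y(B, O) = (-662 + B)/(B + O)
U = 1/4689999 ≈ 2.1322e-7
(√(o(q) + Y(-591, 698)) + 1845636)/(U + 1942135) = (√(-1260 + (-662 - 591)/(-591 + 698)) + 1845636)/(1/4689999 + 1942135) = (√(-1260 - 1253/107) + 1845636)/(9108611207866/4689999) = (√(-1260 + (1/107)*(-1253)) + 1845636)*(4689999/9108611207866) = (√(-1260 - 1253/107) + 1845636)*(4689999/9108611207866) = (√(-136073/107) + 1845636)*(4689999/9108611207866) = (7*I*√297139/107 + 1845636)*(4689999/9108611207866) = (1845636 + 7*I*√297139/107)*(4689999/9108611207866) = 4328015497182/4554305603933 + 32829993*I*√297139/974621399241662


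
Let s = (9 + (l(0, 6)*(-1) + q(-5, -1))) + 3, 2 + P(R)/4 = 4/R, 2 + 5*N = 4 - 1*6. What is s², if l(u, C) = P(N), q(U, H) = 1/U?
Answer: 39601/25 ≈ 1584.0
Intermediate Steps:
N = -⅘ (N = -⅖ + (4 - 1*6)/5 = -⅖ + (4 - 6)/5 = -⅖ + (⅕)*(-2) = -⅖ - ⅖ = -⅘ ≈ -0.80000)
P(R) = -8 + 16/R (P(R) = -8 + 4*(4/R) = -8 + 16/R)
l(u, C) = -28 (l(u, C) = -8 + 16/(-⅘) = -8 + 16*(-5/4) = -8 - 20 = -28)
s = 199/5 (s = (9 + (-28*(-1) + 1/(-5))) + 3 = (9 + (28 - ⅕)) + 3 = (9 + 139/5) + 3 = 184/5 + 3 = 199/5 ≈ 39.800)
s² = (199/5)² = 39601/25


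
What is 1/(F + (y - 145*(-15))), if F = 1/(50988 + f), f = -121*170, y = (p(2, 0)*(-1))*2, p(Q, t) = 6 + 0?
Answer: 30418/65794135 ≈ 0.00046232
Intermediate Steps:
p(Q, t) = 6
y = -12 (y = (6*(-1))*2 = -6*2 = -12)
f = -20570
F = 1/30418 (F = 1/(50988 - 20570) = 1/30418 ≈ 3.2875e-5)
1/(F + (y - 145*(-15))) = 1/(1/30418 + (-12 - 145*(-15))) = 1/(1/30418 + (-12 + 2175)) = 1/(1/30418 + 2163) = 1/(65794135/30418) = 30418/65794135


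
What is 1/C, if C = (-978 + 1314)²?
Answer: 1/112896 ≈ 8.8577e-6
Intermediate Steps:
C = 112896 (C = 336² = 112896)
1/C = 1/112896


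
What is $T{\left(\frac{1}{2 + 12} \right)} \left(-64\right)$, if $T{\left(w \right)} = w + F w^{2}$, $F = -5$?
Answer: $- \frac{144}{49} \approx -2.9388$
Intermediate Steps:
$T{\left(w \right)} = w - 5 w^{2}$
$T{\left(\frac{1}{2 + 12} \right)} \left(-64\right) = \frac{1 - \frac{5}{2 + 12}}{2 + 12} \left(-64\right) = \frac{1 - \frac{5}{14}}{14} \left(-64\right) = \frac{1}{14} \cdot \frac{9}{14} \left(-64\right) = \frac{9}{196} \left(-64\right) = - \frac{144}{49}$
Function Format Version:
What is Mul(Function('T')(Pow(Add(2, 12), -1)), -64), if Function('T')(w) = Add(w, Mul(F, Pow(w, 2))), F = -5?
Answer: Rational(-144, 49) ≈ -2.9388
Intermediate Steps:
Function('T')(w) = Add(w, Mul(-5, Pow(w, 2)))
Mul(Function('T')(Pow(Add(2, 12), -1)), -64) = Mul(Mul(Pow(Add(2, 12), -1), Add(1, Mul(-5, Pow(Add(2, 12), -1)))), -64) = Mul(Mul(Pow(14, -1), Add(1, Mul(-5, Pow(14, -1)))), -64) = Mul(Mul(Rational(1, 14), Add(1, Mul(-5, Rational(1, 14)))), -64) = Mul(Mul(Rational(1, 14), Add(1, Rational(-5, 14))), -64) = Mul(Mul(Rational(1, 14), Rational(9, 14)), -64) = Mul(Rational(9, 196), -64) = Rational(-144, 49)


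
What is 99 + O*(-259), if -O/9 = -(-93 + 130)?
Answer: -86148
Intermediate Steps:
O = 333 (O = -(-9)*(-93 + 130) = -(-9)*37 = -9*(-37) = 333)
99 + O*(-259) = 99 + 333*(-259) = 99 - 86247 = -86148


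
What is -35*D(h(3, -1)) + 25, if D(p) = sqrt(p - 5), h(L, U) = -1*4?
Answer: 25 - 105*I ≈ 25.0 - 105.0*I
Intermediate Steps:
h(L, U) = -4
D(p) = sqrt(-5 + p)
-35*D(h(3, -1)) + 25 = -35*sqrt(-5 - 4) + 25 = -105*I + 25 = 25 - 105*I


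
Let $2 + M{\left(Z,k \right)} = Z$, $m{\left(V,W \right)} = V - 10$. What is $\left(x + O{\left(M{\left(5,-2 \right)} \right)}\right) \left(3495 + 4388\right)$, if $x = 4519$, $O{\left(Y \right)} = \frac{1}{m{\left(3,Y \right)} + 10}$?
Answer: $\frac{106877714}{3} \approx 3.5626 \cdot 10^{7}$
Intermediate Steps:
$m{\left(V,W \right)} = -10 + V$ ($m{\left(V,W \right)} = V - 10 = -10 + V$)
$M{\left(Z,k \right)} = -2 + Z$
$O{\left(Y \right)} = \frac{1}{3}$ ($O{\left(Y \right)} = \frac{1}{\left(-10 + 3\right) + 10} = \frac{1}{-7 + 10} = \frac{1}{3}$)
$\left(x + O{\left(M{\left(5,-2 \right)} \right)}\right) \left(3495 + 4388\right) = \left(4519 + \frac{1}{3}\right) \left(3495 + 4388\right) = \frac{13558}{3} \cdot 7883 = \frac{106877714}{3}$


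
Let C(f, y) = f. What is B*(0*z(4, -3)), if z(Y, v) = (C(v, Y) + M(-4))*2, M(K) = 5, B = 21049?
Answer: 0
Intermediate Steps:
z(Y, v) = 10 + 2*v (z(Y, v) = (v + 5)*2 = (5 + v)*2 = 10 + 2*v)
B*(0*z(4, -3)) = 21049*(0*(10 + 2*(-3))) = 21049*(0*(10 - 6)) = 21049*(0*4) = 21049*0 = 0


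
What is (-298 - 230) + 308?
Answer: -220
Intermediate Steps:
(-298 - 230) + 308 = -528 + 308 = -220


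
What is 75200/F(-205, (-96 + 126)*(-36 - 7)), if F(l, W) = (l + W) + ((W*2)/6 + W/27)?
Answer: -135360/3551 ≈ -38.119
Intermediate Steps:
F(l, W) = l + 37*W/27 (F(l, W) = (W + l) + ((2*W)*(1/6) + W*(1/27)) = (W + l) + (W/3 + W/27) = (W + l) + 10*W/27 = l + 37*W/27)
75200/F(-205, (-96 + 126)*(-36 - 7)) = 75200/(-205 + 37*((-96 + 126)*(-36 - 7))/27) = 75200/(-205 + 37*(30*(-43))/27) = 75200/(-205 + (37/27)*(-1290)) = 75200/(-205 - 15910/9) = 75200/(-17755/9) = 75200*(-9/17755) = -135360/3551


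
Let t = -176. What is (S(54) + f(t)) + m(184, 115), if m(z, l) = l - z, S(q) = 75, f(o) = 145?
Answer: 151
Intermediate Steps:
(S(54) + f(t)) + m(184, 115) = (75 + 145) + (115 - 1*184) = 220 + (115 - 184) = 220 - 69 = 151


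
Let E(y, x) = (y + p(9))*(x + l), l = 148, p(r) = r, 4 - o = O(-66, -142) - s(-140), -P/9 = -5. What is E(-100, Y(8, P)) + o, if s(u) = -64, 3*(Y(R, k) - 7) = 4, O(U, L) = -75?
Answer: -42634/3 ≈ -14211.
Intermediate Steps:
P = 45 (P = -9*(-5) = 45)
Y(R, k) = 25/3 (Y(R, k) = 7 + (⅓)*4 = 7 + 4/3 = 25/3)
o = 15 (o = 4 - (-75 - 1*(-64)) = 4 - (-75 + 64) = 4 - 1*(-11) = 4 + 11 = 15)
E(y, x) = (9 + y)*(148 + x) (E(y, x) = (y + 9)*(x + 148) = (9 + y)*(148 + x))
E(-100, Y(8, P)) + o = (1332 + 9*(25/3) + 148*(-100) + (25/3)*(-100)) + 15 = (1332 + 75 - 14800 - 2500/3) + 15 = -42679/3 + 15 = -42634/3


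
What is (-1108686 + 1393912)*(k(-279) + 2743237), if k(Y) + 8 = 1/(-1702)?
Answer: 665856639633041/851 ≈ 7.8244e+11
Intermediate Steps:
k(Y) = -13617/1702 (k(Y) = -8 + 1/(-1702) = -8 - 1/1702 = -13617/1702)
(-1108686 + 1393912)*(k(-279) + 2743237) = (-1108686 + 1393912)*(-13617/1702 + 2743237) = 285226*(4668975757/1702) = 665856639633041/851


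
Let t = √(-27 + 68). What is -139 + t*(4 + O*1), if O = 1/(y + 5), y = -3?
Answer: -139 + 9*√41/2 ≈ -110.19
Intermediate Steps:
O = ½ (O = 1/(-3 + 5) = 1/2 = ½ ≈ 0.50000)
t = √41 ≈ 6.4031
-139 + t*(4 + O*1) = -139 + √41*(4 + (½)*1) = -139 + √41*(4 + ½) = -139 + √41*(9/2) = -139 + 9*√41/2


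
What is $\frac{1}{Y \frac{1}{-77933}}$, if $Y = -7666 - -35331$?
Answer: $- \frac{77933}{27665} \approx -2.817$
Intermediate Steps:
$Y = 27665$ ($Y = -7666 + 35331 = 27665$)
$\frac{1}{Y \frac{1}{-77933}} = \frac{1}{27665 \frac{1}{-77933}} = \frac{1}{27665 \left(- \frac{1}{77933}\right)} = \frac{1}{- \frac{27665}{77933}} = - \frac{77933}{27665}$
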